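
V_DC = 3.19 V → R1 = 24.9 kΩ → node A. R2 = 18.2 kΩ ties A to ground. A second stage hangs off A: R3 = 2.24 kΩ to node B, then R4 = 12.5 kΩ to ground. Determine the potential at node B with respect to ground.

The second stage (R3 + R4 = 14.74 kΩ) loads node A in parallel with R2.
Effective lower resistance at A: R2 ‖ 14.74 = 8.144 kΩ.
V_A = 3.19 × 8.144/(24.9 + 8.144) = 0.7862 V.
Then the unloaded second divider: V_B = V_A × R4/(R3+R4) = 0.7862 × 0.8480 = 0.6667 V.

V_B ≈ 0.667 V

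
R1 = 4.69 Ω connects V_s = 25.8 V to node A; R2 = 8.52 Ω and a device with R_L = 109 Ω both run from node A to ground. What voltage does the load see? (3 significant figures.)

R2 ‖ R_L = (8.52 × 109)/(8.52 + 109) = 7.902 Ω.
Then V_out = V_s · R2'/(R1 + R2') = 25.8 × 7.902/12.59 = 16.19 V.
(Unloaded it would be 16.6 V; the load pulls it down.)

V_out ≈ 16.2 V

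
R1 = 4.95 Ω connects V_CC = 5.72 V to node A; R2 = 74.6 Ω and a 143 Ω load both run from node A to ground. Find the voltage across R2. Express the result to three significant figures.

V_out ≈ 5.20 V

The load sits in parallel with R2, giving an effective lower resistance R2' = R2·R_L/(R2+R_L) = 49.02 Ω.
Voltage divider with the loaded lower leg: V_out = 5.72 × 49.02/(4.95 + 49.02) = 5.72 × 0.9083 = 5.195 V.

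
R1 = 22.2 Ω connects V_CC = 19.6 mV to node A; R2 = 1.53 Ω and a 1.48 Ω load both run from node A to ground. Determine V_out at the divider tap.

R2 ‖ R_L = (1.53 × 1.48)/(1.53 + 1.48) = 0.7523 Ω.
Voltage divider with the loaded lower leg: V_out = 19.6 × 0.7523/(22.2 + 0.7523) = 19.6 × 0.03278 = 0.6424 mV.

V_out ≈ 0.642 mV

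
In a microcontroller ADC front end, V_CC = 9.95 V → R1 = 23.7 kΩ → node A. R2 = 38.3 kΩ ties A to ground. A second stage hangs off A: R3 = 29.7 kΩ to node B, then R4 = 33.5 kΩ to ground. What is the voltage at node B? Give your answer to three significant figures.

V_B ≈ 2.65 V

Looking into the second stage from A: R3 + R4 = 63.20 kΩ appears in parallel with R2.
Effective lower resistance at A: R2 ‖ 63.20 = 23.85 kΩ.
V_A = 9.95 × 23.85/(23.7 + 23.85) = 4.990 V.
V_B = V_A × 0.5301 = 2.645 V.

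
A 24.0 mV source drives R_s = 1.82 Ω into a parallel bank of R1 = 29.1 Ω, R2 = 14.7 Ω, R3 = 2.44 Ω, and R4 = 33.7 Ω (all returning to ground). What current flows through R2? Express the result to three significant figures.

I ≈ 0.822 mA

Combine the parallel branches: R_p = (1/29.1 + 1/14.7 + 1/2.44 + 1/33.7)⁻¹ = 1.845 Ω.
V_A by voltage divider: V_A = 24.0 × 1.845/(1.82 + 1.845) = 12.08 mV.
Branch current I = V_A/R2 = 12.08/14.7 = 0.8220 mA.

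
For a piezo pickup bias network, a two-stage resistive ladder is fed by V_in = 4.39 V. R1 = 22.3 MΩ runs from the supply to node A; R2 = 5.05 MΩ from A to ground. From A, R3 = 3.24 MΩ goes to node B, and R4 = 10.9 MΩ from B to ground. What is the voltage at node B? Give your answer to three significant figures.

V_B ≈ 0.484 V

Looking into the second stage from A: R3 + R4 = 14.14 MΩ appears in parallel with R2.
Effective lower resistance at A: R2 ‖ 14.14 = 3.721 MΩ.
First divider: V_A = V_in · 3.721/(22.3 + 3.721) = 0.6278 V.
Then the unloaded second divider: V_B = V_A × R4/(R3+R4) = 0.6278 × 0.7709 = 0.4839 V.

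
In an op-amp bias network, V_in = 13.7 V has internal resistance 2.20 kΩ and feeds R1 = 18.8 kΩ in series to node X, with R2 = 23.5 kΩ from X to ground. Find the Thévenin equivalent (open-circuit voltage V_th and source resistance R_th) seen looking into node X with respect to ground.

R1' = 2.20 + 18.8 = 21.00 kΩ (source resistance + R1).
Open-circuit (no load on X): V_th = V_in · R2/(R1' + R2) = 13.7 × 23.5/(21.00 + 23.5) = 7.235 V.
With V_in suppressed (replaced by a short), R_th = R1' ‖ R2 = (21.00 × 23.5)/(21.00 + 23.5) = 11.09 kΩ.

V_th ≈ 7.23 V, R_th ≈ 11.1 kΩ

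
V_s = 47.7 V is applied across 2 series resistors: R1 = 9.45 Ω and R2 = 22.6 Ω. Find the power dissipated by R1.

ΣR = 32.05 Ω → I = 47.7/32.05 = 1.488 A.
V(R1) = I·R = 14.06 V; P = V·I = 14.06 × 1.488 = 20.93 W.

P ≈ 20.9 W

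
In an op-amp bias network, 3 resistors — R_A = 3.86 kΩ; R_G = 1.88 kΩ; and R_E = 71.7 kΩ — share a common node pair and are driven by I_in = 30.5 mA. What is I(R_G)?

Total conductance ΣG = 1/3.86 + 1/1.88 + 1/71.7 = 0.8049 (units of 1/kΩ).
R_G takes the fraction G_k/ΣG = 0.5319/0.8049 = 0.6608, so I = 30.5 × 0.6608 = 20.16 mA.

I ≈ 20.2 mA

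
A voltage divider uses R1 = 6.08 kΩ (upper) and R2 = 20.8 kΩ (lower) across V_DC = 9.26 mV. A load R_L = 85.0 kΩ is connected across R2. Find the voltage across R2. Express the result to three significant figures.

V_out ≈ 6.79 mV

R2 ‖ R_L = (20.8 × 85.0)/(20.8 + 85.0) = 16.71 kΩ.
Now apply the divider: V_out = 9.26 × 0.7332 = 6.790 mV.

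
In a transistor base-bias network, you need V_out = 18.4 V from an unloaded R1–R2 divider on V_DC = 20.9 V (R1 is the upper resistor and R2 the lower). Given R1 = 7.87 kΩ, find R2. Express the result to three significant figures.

The divider ratio is R2/(R1+R2) = 18.4/20.9 = 0.8804.
So R2 = R1 · V_out/(V_DC − V_out) = 7.87 × 18.4/(20.9 − 18.4) = 7.87 × 7.360 = 57.92 kΩ.

R2 ≈ 57.9 kΩ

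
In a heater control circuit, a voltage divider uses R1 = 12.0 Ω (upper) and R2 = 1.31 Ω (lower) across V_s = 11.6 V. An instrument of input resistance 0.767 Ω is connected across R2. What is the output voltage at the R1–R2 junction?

V_out ≈ 0.450 V

First combine the lower leg with the load: R2 ‖ R_L = 0.4838 Ω.
Now apply the divider: V_out = 11.6 × 0.03875 = 0.4495 V.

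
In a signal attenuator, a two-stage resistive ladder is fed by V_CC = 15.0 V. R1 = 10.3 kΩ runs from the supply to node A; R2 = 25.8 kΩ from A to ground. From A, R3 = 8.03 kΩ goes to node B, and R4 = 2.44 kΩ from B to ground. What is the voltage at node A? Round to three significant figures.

V_A ≈ 6.29 V

Looking into the second stage from A: R3 + R4 = 10.47 kΩ appears in parallel with R2.
R2 ‖ (R3+R4) = 7.448 kΩ.
So V_A = 15.0 × 0.4196 = 6.295 V.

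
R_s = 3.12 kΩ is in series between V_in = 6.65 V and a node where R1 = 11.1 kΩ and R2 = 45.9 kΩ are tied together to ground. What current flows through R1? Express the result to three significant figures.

I ≈ 0.444 mA

Combine the parallel branches: R_p = (1/11.1 + 1/45.9)⁻¹ = 8.938 kΩ.
V_A by voltage divider: V_A = 6.65 × 8.938/(3.12 + 8.938) = 4.929 V.
I(R1) = V_A / R1 = 4.929/11.1 = 0.4441 mA.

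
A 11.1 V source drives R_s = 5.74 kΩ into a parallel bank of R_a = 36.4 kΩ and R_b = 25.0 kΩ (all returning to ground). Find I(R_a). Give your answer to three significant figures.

Parallel bank: R_p = 1/(1/36.4 + 1/25.0) = 14.82 kΩ.
V_A = 11.1 × 14.82/20.56 = 8.001 V.
I(R_a) = V_A / R_a = 8.001/36.4 = 0.2198 mA.
(Equivalently: I_total = 0.5399 mA, then current-divider fraction G_k/ΣG = 0.4072.)

I ≈ 0.220 mA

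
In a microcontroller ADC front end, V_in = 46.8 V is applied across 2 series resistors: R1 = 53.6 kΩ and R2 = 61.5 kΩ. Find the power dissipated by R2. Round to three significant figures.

P ≈ 10.2 mW

The common current is I = 46.8/115.1 = 0.4066 mA.
P = I²R = 0.1653 × 61.5 = 10.17 mW.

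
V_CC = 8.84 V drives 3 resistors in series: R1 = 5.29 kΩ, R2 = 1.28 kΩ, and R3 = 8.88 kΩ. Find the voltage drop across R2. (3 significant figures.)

V ≈ 0.732 V

Series total: ΣR = 5.29 + 1.28 + 8.88 = 15.45 kΩ.
By the voltage-divider rule, V = 8.84 × 1.280/15.45 = 0.7324 V.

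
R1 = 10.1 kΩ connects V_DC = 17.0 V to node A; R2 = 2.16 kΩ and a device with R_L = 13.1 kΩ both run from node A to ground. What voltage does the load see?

First combine the lower leg with the load: R2 ‖ R_L = 1.854 kΩ.
Then V_out = V_DC · R2'/(R1 + R2') = 17.0 × 1.854/11.95 = 2.637 V.

V_out ≈ 2.64 V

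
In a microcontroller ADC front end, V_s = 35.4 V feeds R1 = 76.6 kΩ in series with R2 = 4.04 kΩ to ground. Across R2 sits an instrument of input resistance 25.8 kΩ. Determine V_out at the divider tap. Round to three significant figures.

R2 ‖ R_L = (4.04 × 25.8)/(4.04 + 25.8) = 3.493 kΩ.
Then V_out = V_s · R2'/(R1 + R2') = 35.4 × 3.493/80.09 = 1.544 V.
(Unloaded it would be 1.77 V; the load pulls it down.)

V_out ≈ 1.54 V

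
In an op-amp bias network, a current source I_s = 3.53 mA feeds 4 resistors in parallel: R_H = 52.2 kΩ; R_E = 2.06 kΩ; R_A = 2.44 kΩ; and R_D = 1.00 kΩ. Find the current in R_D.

I ≈ 1.84 mA

Total conductance ΣG = 1/52.2 + 1/2.06 + 1/2.44 + 1/1.00 = 1.914 (units of 1/kΩ).
Current divider: I(R_D) = I_s · G_k/ΣG = 3.53 × (1.000/1.914) = 3.53 × 0.5223 = 1.844 mA.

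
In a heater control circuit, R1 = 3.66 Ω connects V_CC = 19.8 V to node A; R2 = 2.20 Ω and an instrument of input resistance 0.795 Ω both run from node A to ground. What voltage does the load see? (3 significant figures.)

V_out ≈ 2.72 V

R2 ‖ R_L = (2.20 × 0.795)/(2.20 + 0.795) = 0.5840 Ω.
Voltage divider with the loaded lower leg: V_out = 19.8 × 0.5840/(3.66 + 0.5840) = 19.8 × 0.1376 = 2.724 V.
(Unloaded it would be 7.43 V; the load pulls it down.)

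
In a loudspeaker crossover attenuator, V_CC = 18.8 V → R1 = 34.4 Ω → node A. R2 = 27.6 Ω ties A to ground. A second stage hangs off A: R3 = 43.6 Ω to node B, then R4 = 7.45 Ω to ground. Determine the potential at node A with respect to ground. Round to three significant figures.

Node A sees R2 in parallel with the series input of stage 2, R3 + R4 = 51.05 Ω.
Effective lower resistance at A: R2 ‖ 51.05 = 17.91 Ω.
First divider: V_A = V_CC · 17.91/(34.4 + 17.91) = 6.438 V.

V_A ≈ 6.44 V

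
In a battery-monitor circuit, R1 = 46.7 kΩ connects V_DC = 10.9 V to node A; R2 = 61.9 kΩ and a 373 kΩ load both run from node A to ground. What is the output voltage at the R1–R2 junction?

V_out ≈ 5.80 V

The load sits in parallel with R2, giving an effective lower resistance R2' = R2·R_L/(R2+R_L) = 53.09 kΩ.
Now apply the divider: V_out = 10.9 × 0.5320 = 5.799 V.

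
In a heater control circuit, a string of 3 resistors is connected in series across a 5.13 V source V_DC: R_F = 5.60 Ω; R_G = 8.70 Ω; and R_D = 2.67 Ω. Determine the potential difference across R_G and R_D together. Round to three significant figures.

Total series resistance ΣR = 5.60 + 8.70 + 2.67 = 16.97 Ω.
R_{R_G..R_D} = 8.70 + 2.67 = 11.37 Ω.
Voltage divider: V = V_DC · (11.37 / 16.97) = 5.13 × 0.6700 = 3.437 V.

V ≈ 3.44 V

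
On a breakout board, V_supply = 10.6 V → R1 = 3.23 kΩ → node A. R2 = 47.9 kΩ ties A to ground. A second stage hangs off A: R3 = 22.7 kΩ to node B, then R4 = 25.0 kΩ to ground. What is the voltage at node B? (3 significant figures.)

V_B ≈ 4.89 V

Node A sees R2 in parallel with the series input of stage 2, R3 + R4 = 47.70 kΩ.
Effective lower resistance at A: R2 ‖ 47.70 = 23.90 kΩ.
V_A = 10.6 × 23.90/(3.23 + 23.90) = 9.338 V.
V_B = V_A × 0.5241 = 4.894 V.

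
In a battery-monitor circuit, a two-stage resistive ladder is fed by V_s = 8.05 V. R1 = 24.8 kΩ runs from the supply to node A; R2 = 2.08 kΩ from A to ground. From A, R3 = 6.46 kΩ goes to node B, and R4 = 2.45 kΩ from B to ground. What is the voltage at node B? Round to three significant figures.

V_B ≈ 0.141 V

Node A sees R2 in parallel with the series input of stage 2, R3 + R4 = 8.910 kΩ.
R2 ‖ (R3+R4) = 1.686 kΩ.
First divider: V_A = V_s · 1.686/(24.8 + 1.686) = 0.5125 V.
Stage 2 is unloaded, so V_B = V_A · R4/(R3+R4) = 0.5125 × 2.45/8.910 = 0.1409 V.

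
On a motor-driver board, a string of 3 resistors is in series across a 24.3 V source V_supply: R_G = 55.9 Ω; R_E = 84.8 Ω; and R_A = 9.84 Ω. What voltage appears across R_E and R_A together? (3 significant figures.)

V ≈ 15.3 V

Series total: ΣR = 55.9 + 84.8 + 9.84 = 150.5 Ω.
R_{R_E..R_A} = 84.8 + 9.84 = 94.64 Ω.
V = V_supply · R/ΣR = 24.3 × 0.6287 = 15.28 V.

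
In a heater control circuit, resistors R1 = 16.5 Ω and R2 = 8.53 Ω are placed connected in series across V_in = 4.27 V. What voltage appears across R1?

V ≈ 2.81 V

ΣR = 16.5 + 8.53 = 25.03 Ω.
V = V_in · R/ΣR = 4.27 × 0.6592 = 2.815 V.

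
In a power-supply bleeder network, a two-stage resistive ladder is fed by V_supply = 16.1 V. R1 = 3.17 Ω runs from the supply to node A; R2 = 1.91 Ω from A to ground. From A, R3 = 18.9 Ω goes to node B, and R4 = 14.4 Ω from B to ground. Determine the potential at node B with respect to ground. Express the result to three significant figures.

Node A sees R2 in parallel with the series input of stage 2, R3 + R4 = 33.30 Ω.
Effective lower resistance at A: R2 ‖ 33.30 = 1.806 Ω.
V_A = 16.1 × 1.806/(3.17 + 1.806) = 5.844 V.
Then the unloaded second divider: V_B = V_A × R4/(R3+R4) = 5.844 × 0.4324 = 2.527 V.

V_B ≈ 2.53 V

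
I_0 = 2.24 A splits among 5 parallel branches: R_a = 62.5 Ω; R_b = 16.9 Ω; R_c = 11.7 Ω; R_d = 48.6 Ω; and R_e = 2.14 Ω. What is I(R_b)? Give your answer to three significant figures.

Total conductance ΣG = 1/62.5 + 1/16.9 + 1/11.7 + 1/48.6 + 1/2.14 = 0.6485 (units of 1/Ω).
R_b takes the fraction G_k/ΣG = 0.05917/0.6485 = 0.09124, so I = 2.24 × 0.09124 = 0.2044 A.

I ≈ 0.204 A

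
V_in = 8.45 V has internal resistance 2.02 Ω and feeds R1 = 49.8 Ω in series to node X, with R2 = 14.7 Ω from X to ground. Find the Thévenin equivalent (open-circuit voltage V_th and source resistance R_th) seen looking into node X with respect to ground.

V_th ≈ 1.87 V, R_th ≈ 11.5 Ω

R1' = 2.02 + 49.8 = 51.82 Ω (source resistance + R1).
Open-circuit (no load on X): V_th = V_in · R2/(R1' + R2) = 8.45 × 14.7/(51.82 + 14.7) = 1.867 V.
Looking into X with the source shorted: R_th = R1'·R2/(R1'+R2) = 51.82 × 14.7/66.52 = 11.45 Ω.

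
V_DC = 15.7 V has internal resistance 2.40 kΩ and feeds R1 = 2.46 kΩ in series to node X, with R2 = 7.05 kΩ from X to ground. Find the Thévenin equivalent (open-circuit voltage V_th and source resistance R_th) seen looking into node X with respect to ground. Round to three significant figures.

V_th ≈ 9.29 V, R_th ≈ 2.88 kΩ

R1' = 2.40 + 2.46 = 4.860 kΩ (source resistance + R1).
With X open, the divider is unloaded: V_th = 15.7 × 7.05/11.91 = 9.293 V.
With V_DC suppressed (replaced by a short), R_th = R1' ‖ R2 = (4.860 × 7.05)/(4.860 + 7.05) = 2.877 kΩ.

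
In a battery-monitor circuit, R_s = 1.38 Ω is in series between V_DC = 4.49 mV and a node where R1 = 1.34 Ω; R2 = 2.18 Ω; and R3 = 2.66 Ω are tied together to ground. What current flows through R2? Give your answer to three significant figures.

I ≈ 0.647 mA

Equivalent of the parallel group: R_p = 0.6325 Ω.
V_A = 4.49 × 0.6325/2.013 = 1.411 mV.
Branch current I = V_A/R2 = 1.411/2.18 = 0.6473 mA.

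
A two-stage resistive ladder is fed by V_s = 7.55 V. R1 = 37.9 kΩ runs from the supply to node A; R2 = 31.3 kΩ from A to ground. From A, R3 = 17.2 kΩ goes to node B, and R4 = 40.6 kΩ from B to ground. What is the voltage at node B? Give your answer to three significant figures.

V_B ≈ 1.85 V

Looking into the second stage from A: R3 + R4 = 57.80 kΩ appears in parallel with R2.
Effective lower resistance at A: R2 ‖ 57.80 = 20.30 kΩ.
So V_A = 7.55 × 0.3488 = 2.634 V.
Then the unloaded second divider: V_B = V_A × R4/(R3+R4) = 2.634 × 0.7024 = 1.850 V.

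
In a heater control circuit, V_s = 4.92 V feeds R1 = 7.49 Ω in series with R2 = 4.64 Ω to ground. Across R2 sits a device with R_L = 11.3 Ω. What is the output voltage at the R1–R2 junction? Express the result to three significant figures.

V_out ≈ 1.50 V

First combine the lower leg with the load: R2 ‖ R_L = 3.289 Ω.
Then V_out = V_s · R2'/(R1 + R2') = 4.92 × 3.289/10.78 = 1.501 V.
(Unloaded it would be 1.88 V; the load pulls it down.)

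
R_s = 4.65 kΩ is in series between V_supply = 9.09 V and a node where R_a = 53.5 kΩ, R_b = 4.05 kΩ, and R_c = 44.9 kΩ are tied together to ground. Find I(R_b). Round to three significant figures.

Combine the parallel branches: R_p = (1/53.5 + 1/4.05 + 1/44.9)⁻¹ = 3.474 kΩ.
V_A = 9.09 × 3.474/8.124 = 3.887 V.
Branch current I = V_A/R_b = 3.887/4.05 = 0.9597 mA.
(Check via current divider: I_total = 1.119 mA; share G_k/ΣG = 0.8577 → same result.)

I ≈ 0.960 mA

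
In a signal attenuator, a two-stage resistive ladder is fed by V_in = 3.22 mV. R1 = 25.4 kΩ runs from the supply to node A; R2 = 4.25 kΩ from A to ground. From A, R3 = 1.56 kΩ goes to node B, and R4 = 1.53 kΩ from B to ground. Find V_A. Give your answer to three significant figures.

The second stage (R3 + R4 = 3.090 kΩ) loads node A in parallel with R2.
R2 ‖ (R3+R4) = 1.789 kΩ.
First divider: V_A = V_in · 1.789/(25.4 + 1.789) = 0.2119 mV.

V_A ≈ 0.212 mV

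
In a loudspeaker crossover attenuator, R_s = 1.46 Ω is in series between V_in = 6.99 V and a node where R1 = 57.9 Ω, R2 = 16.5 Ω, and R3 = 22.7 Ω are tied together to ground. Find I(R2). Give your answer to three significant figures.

Parallel bank: R_p = 1/(1/57.9 + 1/16.5 + 1/22.7) = 8.201 Ω.
V_A = 6.99 × 8.201/9.661 = 5.934 V.
I(R2) = V_A / R2 = 5.934/16.5 = 0.3596 A.

I ≈ 0.360 A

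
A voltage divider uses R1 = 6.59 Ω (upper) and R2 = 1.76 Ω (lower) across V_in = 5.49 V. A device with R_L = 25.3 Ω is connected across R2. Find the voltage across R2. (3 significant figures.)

The load sits in parallel with R2, giving an effective lower resistance R2' = R2·R_L/(R2+R_L) = 1.646 Ω.
Now apply the divider: V_out = 5.49 × 0.1998 = 1.097 V.

V_out ≈ 1.10 V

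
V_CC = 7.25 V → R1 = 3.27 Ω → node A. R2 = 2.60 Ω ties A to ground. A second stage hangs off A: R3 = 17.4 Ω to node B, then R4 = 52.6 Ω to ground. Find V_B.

The second stage (R3 + R4 = 70.00 Ω) loads node A in parallel with R2.
R2 ‖ (R3+R4) = 2.507 Ω.
V_A = 7.25 × 2.507/(3.27 + 2.507) = 3.146 V.
V_B = V_A × 0.7514 = 2.364 V.

V_B ≈ 2.36 V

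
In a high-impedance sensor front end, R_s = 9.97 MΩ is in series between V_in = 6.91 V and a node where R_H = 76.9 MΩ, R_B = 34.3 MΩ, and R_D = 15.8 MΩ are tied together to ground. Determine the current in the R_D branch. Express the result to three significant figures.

Equivalent of the parallel group: R_p = 9.483 MΩ.
Node voltage V_A = V_in · R_p/(R_s + R_p) = 6.91 × 0.4875 = 3.369 V.
Branch current I = V_A/R_D = 3.369/15.8 = 0.2132 µA.
(Check via current divider: I_total = 0.3552 µA; share G_k/ΣG = 0.6002 → same result.)

I ≈ 0.213 µA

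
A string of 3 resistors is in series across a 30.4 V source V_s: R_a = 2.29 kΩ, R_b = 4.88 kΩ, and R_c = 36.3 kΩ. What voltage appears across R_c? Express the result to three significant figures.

Total series resistance ΣR = 2.29 + 4.88 + 36.3 = 43.47 kΩ.
By the voltage-divider rule, V = 30.4 × 36.30/43.47 = 25.39 V.

V ≈ 25.4 V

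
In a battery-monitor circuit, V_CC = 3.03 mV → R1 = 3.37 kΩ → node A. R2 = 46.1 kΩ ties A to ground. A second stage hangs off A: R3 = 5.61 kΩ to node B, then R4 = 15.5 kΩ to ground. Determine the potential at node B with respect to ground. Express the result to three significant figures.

Looking into the second stage from A: R3 + R4 = 21.11 kΩ appears in parallel with R2.
R2 ‖ (R3+R4) = 14.48 kΩ.
So V_A = 3.03 × 0.8112 = 2.458 mV.
Stage 2 is unloaded, so V_B = V_A · R4/(R3+R4) = 2.458 × 15.5/21.11 = 1.805 mV.

V_B ≈ 1.80 mV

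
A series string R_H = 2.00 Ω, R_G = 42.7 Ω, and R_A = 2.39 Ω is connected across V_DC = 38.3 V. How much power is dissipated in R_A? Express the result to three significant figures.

The common current is I = 38.3/47.09 = 0.8133 A.
P(R_A) = I²·R_A = (0.8133)² × 2.39 = 1.581 W.

P ≈ 1.58 W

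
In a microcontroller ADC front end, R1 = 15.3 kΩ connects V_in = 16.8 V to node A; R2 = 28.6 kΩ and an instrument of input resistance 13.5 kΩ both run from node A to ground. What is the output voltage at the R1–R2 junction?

R2 ‖ R_L = (28.6 × 13.5)/(28.6 + 13.5) = 9.171 kΩ.
Voltage divider with the loaded lower leg: V_out = 16.8 × 9.171/(15.3 + 9.171) = 16.8 × 0.3748 = 6.296 V.

V_out ≈ 6.30 V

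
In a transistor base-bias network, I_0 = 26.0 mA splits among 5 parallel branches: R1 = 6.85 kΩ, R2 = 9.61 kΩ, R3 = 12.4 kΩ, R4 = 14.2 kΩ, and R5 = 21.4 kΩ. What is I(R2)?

Total conductance ΣG = 1/6.85 + 1/9.61 + 1/12.4 + 1/14.2 + 1/21.4 = 0.4478 (units of 1/kΩ).
By the current-divider rule, I = I_0 · G_k/ΣG = 26.0 × 0.2324 = 6.041 mA.

I ≈ 6.04 mA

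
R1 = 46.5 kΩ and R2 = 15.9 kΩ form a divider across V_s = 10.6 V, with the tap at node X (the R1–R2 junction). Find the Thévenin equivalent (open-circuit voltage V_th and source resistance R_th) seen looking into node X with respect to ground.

V_th is the unloaded tap voltage: V_s · R2/(R1+R2) = 10.6 × 0.2548 = 2.701 V.
With V_s suppressed (replaced by a short), R_th = R1 ‖ R2 = (46.50 × 15.9)/(46.50 + 15.9) = 11.85 kΩ.

V_th ≈ 2.70 V, R_th ≈ 11.8 kΩ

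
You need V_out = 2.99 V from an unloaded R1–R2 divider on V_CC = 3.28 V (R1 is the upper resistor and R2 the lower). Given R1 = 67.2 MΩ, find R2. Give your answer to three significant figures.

R2 ≈ 693 MΩ

Required fraction k = V_out/V_CC = 0.9116.
So R2 = R1 · V_out/(V_CC − V_out) = 67.2 × 2.99/(3.28 − 2.99) = 67.2 × 10.31 = 692.9 MΩ.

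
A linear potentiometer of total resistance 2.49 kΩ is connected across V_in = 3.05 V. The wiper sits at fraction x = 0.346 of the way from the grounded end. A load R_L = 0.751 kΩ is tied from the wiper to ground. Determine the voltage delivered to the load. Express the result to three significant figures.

V_out ≈ 0.603 V

Split the track: R_lower = x·R_p = 0.8615 kΩ, R_upper = (1−x)·R_p = 1.628 kΩ.
R_L loads the lower segment: effective lower R = 0.4012 kΩ.
V_out = 3.05 × 0.4012/(1.628 + 0.4012) = 0.6029 V.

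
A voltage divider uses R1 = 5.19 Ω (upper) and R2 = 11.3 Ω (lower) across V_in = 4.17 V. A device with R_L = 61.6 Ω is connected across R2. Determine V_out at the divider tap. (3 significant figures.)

V_out ≈ 2.70 V

The load sits in parallel with R2, giving an effective lower resistance R2' = R2·R_L/(R2+R_L) = 9.548 Ω.
Voltage divider with the loaded lower leg: V_out = 4.17 × 9.548/(5.19 + 9.548) = 4.17 × 0.6479 = 2.702 V.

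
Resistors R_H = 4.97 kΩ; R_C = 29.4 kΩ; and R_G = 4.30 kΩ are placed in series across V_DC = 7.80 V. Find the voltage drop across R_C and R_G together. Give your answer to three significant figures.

V ≈ 6.80 V

Total series resistance ΣR = 4.97 + 29.4 + 4.30 = 38.67 kΩ.
R_{R_C..R_G} = 29.4 + 4.30 = 33.70 kΩ.
Voltage divider: V = V_DC · (33.70 / 38.67) = 7.80 × 0.8715 = 6.798 V.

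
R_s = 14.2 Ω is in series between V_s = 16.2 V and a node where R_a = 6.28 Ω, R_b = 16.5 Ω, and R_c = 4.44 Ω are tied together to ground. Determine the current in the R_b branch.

I ≈ 0.134 A

Parallel bank: R_p = 1/(1/6.28 + 1/16.5 + 1/4.44) = 2.247 Ω.
V_A = 16.2 × 2.247/16.45 = 2.213 V.
Branch current I = V_A/R_b = 2.213/16.5 = 0.1341 A.
(Check via current divider: I_total = 0.9850 A; share G_k/ΣG = 0.1362 → same result.)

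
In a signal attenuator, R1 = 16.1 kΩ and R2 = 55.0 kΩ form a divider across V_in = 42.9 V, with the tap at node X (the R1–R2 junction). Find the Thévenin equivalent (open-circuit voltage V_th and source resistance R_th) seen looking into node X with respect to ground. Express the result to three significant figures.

V_th is the unloaded tap voltage: V_in · R2/(R1+R2) = 42.9 × 0.7736 = 33.19 V.
Zeroing V_in shorts the top of R1 to ground, so R_th = R1 ‖ R2 = 12.45 kΩ.

V_th ≈ 33.2 V, R_th ≈ 12.5 kΩ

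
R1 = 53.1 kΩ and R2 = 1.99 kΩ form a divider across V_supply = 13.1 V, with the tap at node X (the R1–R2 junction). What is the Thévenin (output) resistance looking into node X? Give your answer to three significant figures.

With V_supply suppressed (replaced by a short), R_th = R1 ‖ R2 = (53.10 × 1.99)/(53.10 + 1.99) = 1.918 kΩ.

R_th ≈ 1.92 kΩ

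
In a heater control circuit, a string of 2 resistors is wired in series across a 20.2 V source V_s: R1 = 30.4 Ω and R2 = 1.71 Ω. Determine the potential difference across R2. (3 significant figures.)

ΣR = 30.4 + 1.71 = 32.11 Ω.
Voltage divider: V = V_s · (1.710 / 32.11) = 20.2 × 0.05325 = 1.076 V.

V ≈ 1.08 V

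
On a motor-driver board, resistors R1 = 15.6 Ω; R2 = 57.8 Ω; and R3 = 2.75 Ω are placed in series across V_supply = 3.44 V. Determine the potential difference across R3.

V ≈ 0.124 V

Total series resistance ΣR = 15.6 + 57.8 + 2.75 = 76.15 Ω.
By the voltage-divider rule, V = 3.44 × 2.750/76.15 = 0.1242 V.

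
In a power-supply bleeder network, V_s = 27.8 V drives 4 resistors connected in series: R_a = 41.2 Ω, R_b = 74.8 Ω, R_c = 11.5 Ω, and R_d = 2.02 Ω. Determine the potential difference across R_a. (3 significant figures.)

V ≈ 8.84 V

Series total: ΣR = 41.2 + 74.8 + 11.5 + 2.02 = 129.5 Ω.
By the voltage-divider rule, V = 27.8 × 41.20/129.5 = 8.843 V.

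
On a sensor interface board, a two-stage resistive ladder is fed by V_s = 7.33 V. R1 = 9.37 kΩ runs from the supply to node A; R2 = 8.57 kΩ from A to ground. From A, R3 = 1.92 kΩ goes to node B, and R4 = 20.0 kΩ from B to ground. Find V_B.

The second stage (R3 + R4 = 21.92 kΩ) loads node A in parallel with R2.
Effective lower resistance at A: R2 ‖ 21.92 = 6.161 kΩ.
V_A = 7.33 × 6.161/(9.37 + 6.161) = 2.908 V.
Then the unloaded second divider: V_B = V_A × R4/(R3+R4) = 2.908 × 0.9124 = 2.653 V.

V_B ≈ 2.65 V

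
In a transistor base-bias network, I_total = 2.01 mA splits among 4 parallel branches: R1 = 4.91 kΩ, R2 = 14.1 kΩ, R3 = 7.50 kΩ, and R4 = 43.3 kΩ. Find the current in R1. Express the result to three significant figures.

I ≈ 0.950 mA

Total conductance ΣG = 1/4.91 + 1/14.1 + 1/7.50 + 1/43.3 = 0.4310 (units of 1/kΩ).
Current divider: I(R1) = I_total · G_k/ΣG = 2.01 × (0.2037/0.4310) = 2.01 × 0.4725 = 0.9498 mA.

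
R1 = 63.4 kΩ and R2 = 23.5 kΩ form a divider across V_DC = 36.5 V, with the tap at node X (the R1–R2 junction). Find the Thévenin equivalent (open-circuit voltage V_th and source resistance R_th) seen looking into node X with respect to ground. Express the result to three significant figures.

V_th ≈ 9.87 V, R_th ≈ 17.1 kΩ

V_th is the unloaded tap voltage: V_DC · R2/(R1+R2) = 36.5 × 0.2704 = 9.871 V.
Looking into X with the source shorted: R_th = R1·R2/(R1+R2) = 63.40 × 23.5/86.90 = 17.14 kΩ.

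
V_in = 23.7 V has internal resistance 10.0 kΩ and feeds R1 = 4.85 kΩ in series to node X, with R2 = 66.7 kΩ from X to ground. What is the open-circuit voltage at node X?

R1' = 10.0 + 4.85 = 14.85 kΩ (source resistance + R1).
V_th is the unloaded tap voltage: V_in · R2/(R1'+R2) = 23.7 × 0.8179 = 19.38 V.

V_th ≈ 19.4 V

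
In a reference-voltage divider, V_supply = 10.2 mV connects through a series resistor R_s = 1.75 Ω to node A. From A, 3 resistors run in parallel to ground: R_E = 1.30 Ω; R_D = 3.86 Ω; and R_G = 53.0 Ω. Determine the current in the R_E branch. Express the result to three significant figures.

I ≈ 2.77 mA

Parallel bank: R_p = 1/(1/1.30 + 1/3.86 + 1/53.0) = 0.9550 Ω.
V_A by voltage divider: V_A = 10.2 × 0.9550/(1.75 + 0.9550) = 3.601 mV.
Branch current I = V_A/R_E = 3.601/1.30 = 2.770 mA.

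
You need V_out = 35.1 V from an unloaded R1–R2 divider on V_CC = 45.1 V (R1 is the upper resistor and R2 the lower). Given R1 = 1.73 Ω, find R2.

R2 ≈ 6.07 Ω

V_out/V_CC = R2/(R1+R2) = 0.7783.
So R2 = R1 · V_out/(V_CC − V_out) = 1.73 × 35.1/(45.1 − 35.1) = 1.73 × 3.510 = 6.072 Ω.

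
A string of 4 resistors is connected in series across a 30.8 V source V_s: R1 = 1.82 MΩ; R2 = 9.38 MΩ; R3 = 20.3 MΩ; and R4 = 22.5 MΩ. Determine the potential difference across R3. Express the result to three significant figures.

ΣR = 1.82 + 9.38 + 20.3 + 22.5 = 54.00 MΩ.
By the voltage-divider rule, V = 30.8 × 20.30/54.00 = 11.58 V.

V ≈ 11.6 V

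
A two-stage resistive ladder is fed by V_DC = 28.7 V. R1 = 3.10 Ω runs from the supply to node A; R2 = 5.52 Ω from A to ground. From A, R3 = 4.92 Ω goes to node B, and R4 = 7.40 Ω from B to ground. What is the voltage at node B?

V_B ≈ 9.51 V

Node A sees R2 in parallel with the series input of stage 2, R3 + R4 = 12.32 Ω.
R2 ‖ (R3+R4) = 3.812 Ω.
So V_A = 28.7 × 0.5515 = 15.83 V.
Stage 2 is unloaded, so V_B = V_A · R4/(R3+R4) = 15.83 × 7.40/12.32 = 9.507 V.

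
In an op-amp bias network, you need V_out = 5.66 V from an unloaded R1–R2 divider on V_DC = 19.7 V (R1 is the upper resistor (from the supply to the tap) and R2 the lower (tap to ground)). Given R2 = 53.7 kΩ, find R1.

R1 ≈ 133 kΩ

Required fraction k = V_out/V_DC = 0.2873.
R1 = R2·(1/k − 1) = 53.7 × 2.481 = 133.2 kΩ.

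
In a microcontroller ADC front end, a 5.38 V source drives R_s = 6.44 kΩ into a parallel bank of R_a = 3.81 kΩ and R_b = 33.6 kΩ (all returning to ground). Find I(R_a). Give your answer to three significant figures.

I ≈ 0.490 mA

Equivalent of the parallel group: R_p = 3.422 kΩ.
Node voltage V_A = V_supply · R_p/(R_s + R_p) = 5.38 × 0.3470 = 1.867 V.
I(R_a) = V_A / R_a = 1.867/3.81 = 0.4900 mA.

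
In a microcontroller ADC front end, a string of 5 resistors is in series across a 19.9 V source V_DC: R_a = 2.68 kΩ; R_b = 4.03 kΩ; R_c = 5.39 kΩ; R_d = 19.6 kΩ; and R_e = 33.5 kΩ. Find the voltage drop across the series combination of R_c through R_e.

Total series resistance ΣR = 2.68 + 4.03 + 5.39 + 19.6 + 33.5 = 65.20 kΩ.
R_{R_c..R_e} = 5.39 + 19.6 + 33.5 = 58.49 kΩ.
V = V_DC · R/ΣR = 19.9 × 0.8971 = 17.85 V.

V ≈ 17.9 V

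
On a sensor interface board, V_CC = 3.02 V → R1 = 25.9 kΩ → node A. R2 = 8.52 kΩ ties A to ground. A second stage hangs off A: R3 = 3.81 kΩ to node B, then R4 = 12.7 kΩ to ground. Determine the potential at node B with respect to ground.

V_B ≈ 0.414 V

Node A sees R2 in parallel with the series input of stage 2, R3 + R4 = 16.51 kΩ.
Effective lower resistance at A: R2 ‖ 16.51 = 5.620 kΩ.
So V_A = 3.02 × 0.1783 = 0.5385 V.
Then the unloaded second divider: V_B = V_A × R4/(R3+R4) = 0.5385 × 0.7692 = 0.4142 V.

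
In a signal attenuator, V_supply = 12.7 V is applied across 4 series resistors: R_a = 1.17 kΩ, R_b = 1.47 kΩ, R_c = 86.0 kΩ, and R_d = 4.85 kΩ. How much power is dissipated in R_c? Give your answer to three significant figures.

P ≈ 1.59 mW

Series current I = V_supply/ΣR = 12.7/93.49 = 0.1358 mA.
P = I²R = 0.01845 × 86.0 = 1.587 mW.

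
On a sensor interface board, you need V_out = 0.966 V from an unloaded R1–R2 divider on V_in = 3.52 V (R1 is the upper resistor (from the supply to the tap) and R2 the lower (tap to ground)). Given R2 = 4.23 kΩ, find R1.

Required fraction k = V_out/V_in = 0.2744.
Rearranging, R1 = R2·(1−k)/k = 4.23 × 2.644 = 11.18 kΩ.

R1 ≈ 11.2 kΩ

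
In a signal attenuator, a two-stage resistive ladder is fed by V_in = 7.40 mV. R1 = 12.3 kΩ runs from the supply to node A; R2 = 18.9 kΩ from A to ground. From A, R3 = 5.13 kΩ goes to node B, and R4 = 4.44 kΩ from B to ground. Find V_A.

The second stage (R3 + R4 = 9.570 kΩ) loads node A in parallel with R2.
Effective lower resistance at A: R2 ‖ 9.570 = 6.353 kΩ.
V_A = 7.40 × 6.353/(12.3 + 6.353) = 2.520 mV.

V_A ≈ 2.52 mV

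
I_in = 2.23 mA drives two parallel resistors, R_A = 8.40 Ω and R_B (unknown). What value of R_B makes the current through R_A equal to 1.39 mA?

Two-branch current divider: I_A = I_in · R_B/(R_A + R_B).
1.39/2.23 = R_B/(R_A + R_B) → R_B = R_A · (0.6233)/(1 − 0.6233) = 8.40 × 1.655 = 13.90 Ω.

R_B ≈ 13.9 Ω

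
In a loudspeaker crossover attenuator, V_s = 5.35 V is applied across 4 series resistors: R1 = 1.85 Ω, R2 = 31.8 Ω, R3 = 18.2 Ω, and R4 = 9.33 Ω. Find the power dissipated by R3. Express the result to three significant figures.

P ≈ 0.139 W

Series current I = V_s/ΣR = 5.35/61.18 = 0.08745 A.
V(R3) = I·R = 1.592 V; P = V·I = 1.592 × 0.08745 = 0.1392 W.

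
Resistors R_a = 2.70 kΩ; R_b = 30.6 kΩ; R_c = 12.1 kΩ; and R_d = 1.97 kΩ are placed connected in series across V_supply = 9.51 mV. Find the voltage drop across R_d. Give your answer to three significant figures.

Total series resistance ΣR = 2.70 + 30.6 + 12.1 + 1.97 = 47.37 kΩ.
V = V_supply · R/ΣR = 9.51 × 0.04159 = 0.3955 mV.

V ≈ 0.395 mV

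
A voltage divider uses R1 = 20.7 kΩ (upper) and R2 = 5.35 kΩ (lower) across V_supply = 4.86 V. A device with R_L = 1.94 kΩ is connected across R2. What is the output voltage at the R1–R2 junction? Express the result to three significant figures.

V_out ≈ 0.313 V

First combine the lower leg with the load: R2 ‖ R_L = 1.424 kΩ.
Then V_out = V_supply · R2'/(R1 + R2') = 4.86 × 1.424/22.12 = 0.3128 V.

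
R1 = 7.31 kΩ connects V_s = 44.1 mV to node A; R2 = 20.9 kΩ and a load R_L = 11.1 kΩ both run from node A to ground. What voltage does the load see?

R2 ‖ R_L = (20.9 × 11.1)/(20.9 + 11.1) = 7.250 kΩ.
Then V_out = V_s · R2'/(R1 + R2') = 44.1 × 7.250/14.56 = 21.96 mV.

V_out ≈ 22.0 mV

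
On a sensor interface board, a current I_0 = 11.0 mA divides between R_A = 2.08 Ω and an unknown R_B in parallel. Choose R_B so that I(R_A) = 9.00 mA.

R_B ≈ 9.36 Ω

The fraction through R_A equals R_B/(R_A+R_B).
9.00/11.0 = R_B/(R_A + R_B) → R_B = R_A · (0.8182)/(1 − 0.8182) = 2.08 × 4.500 = 9.360 Ω.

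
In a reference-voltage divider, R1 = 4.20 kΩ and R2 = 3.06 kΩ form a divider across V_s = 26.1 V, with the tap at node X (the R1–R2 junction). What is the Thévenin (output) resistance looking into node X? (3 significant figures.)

Looking into X with the source shorted: R_th = R1·R2/(R1+R2) = 4.200 × 3.06/7.260 = 1.770 kΩ.

R_th ≈ 1.77 kΩ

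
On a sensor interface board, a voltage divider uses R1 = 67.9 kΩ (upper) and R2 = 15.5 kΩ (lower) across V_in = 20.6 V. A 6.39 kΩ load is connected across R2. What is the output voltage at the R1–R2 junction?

First combine the lower leg with the load: R2 ‖ R_L = 4.525 kΩ.
Now apply the divider: V_out = 20.6 × 0.06247 = 1.287 V.
(Unloaded it would be 3.83 V; the load pulls it down.)

V_out ≈ 1.29 V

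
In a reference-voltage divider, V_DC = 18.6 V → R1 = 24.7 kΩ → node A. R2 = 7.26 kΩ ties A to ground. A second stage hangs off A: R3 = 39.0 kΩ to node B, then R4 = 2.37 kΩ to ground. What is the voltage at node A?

V_A ≈ 3.72 V

The second stage (R3 + R4 = 41.37 kΩ) loads node A in parallel with R2.
R2 ‖ (R3+R4) = 6.176 kΩ.
So V_A = 18.6 × 0.2000 = 3.721 V.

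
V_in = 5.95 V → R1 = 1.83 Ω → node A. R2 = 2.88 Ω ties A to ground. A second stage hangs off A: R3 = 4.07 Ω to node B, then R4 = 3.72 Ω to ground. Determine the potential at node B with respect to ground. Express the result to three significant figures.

Node A sees R2 in parallel with the series input of stage 2, R3 + R4 = 7.790 Ω.
Effective lower resistance at A: R2 ‖ 7.790 = 2.103 Ω.
First divider: V_A = V_in · 2.103/(1.83 + 2.103) = 3.181 V.
Then the unloaded second divider: V_B = V_A × R4/(R3+R4) = 3.181 × 0.4775 = 1.519 V.

V_B ≈ 1.52 V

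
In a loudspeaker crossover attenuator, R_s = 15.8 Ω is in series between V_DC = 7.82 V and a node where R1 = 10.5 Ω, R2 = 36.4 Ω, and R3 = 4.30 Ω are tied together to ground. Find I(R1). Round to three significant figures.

Combine the parallel branches: R_p = (1/10.5 + 1/36.4 + 1/4.30)⁻¹ = 2.815 Ω.
V_A by voltage divider: V_A = 7.82 × 2.815/(15.8 + 2.815) = 1.182 V.
Branch current I = V_A/R1 = 1.182/10.5 = 0.1126 A.
(Check via current divider: I_total = 0.4201 A; share G_k/ΣG = 0.2681 → same result.)

I ≈ 0.113 A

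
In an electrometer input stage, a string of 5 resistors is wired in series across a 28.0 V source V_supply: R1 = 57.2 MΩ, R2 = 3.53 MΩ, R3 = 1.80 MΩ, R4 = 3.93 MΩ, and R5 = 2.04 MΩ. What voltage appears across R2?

Total series resistance ΣR = 57.2 + 3.53 + 1.80 + 3.93 + 2.04 = 68.50 MΩ.
Voltage divider: V = V_supply · (3.530 / 68.50) = 28.0 × 0.05153 = 1.443 V.

V ≈ 1.44 V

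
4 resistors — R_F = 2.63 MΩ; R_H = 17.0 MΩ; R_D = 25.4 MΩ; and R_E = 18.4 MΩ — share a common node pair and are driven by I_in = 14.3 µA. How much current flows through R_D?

I ≈ 1.06 µA

Conductances: ΣG = 1/2.63 + 1/17.0 + 1/25.4 + 1/18.4 = 0.5328 (1/MΩ).
R_D takes the fraction G_k/ΣG = 0.03937/0.5328 = 0.07390, so I = 14.3 × 0.07390 = 1.057 µA.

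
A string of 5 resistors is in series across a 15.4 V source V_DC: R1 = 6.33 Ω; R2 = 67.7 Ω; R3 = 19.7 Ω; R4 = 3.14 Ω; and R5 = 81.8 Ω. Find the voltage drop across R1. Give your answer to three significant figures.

V ≈ 0.546 V

Total series resistance ΣR = 6.33 + 67.7 + 19.7 + 3.14 + 81.8 = 178.7 Ω.
Voltage divider: V = V_DC · (6.330 / 178.7) = 15.4 × 0.03543 = 0.5456 V.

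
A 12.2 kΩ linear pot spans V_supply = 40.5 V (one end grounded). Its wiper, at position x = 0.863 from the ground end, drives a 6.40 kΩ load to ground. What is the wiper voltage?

V_out ≈ 28.5 V

Split the track: R_lower = x·R_p = 10.53 kΩ, R_upper = (1−x)·R_p = 1.671 kΩ.
R_L loads the lower segment: effective lower R = 3.980 kΩ.
V_out = 40.5 × 3.980/(1.671 + 3.980) = 28.52 V.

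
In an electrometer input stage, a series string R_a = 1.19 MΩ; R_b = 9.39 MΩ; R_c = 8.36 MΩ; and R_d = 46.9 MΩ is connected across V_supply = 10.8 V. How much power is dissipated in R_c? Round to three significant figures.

Series current I = V_supply/ΣR = 10.8/65.84 = 0.1640 µA.
P(R_c) = I²·R_c = (0.1640)² × 8.36 = 0.2249 µW.

P ≈ 0.225 µW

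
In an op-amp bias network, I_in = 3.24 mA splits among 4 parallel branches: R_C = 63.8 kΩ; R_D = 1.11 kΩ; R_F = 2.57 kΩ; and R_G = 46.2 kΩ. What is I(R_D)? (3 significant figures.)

I ≈ 2.20 mA

Conductances: ΣG = 1/63.8 + 1/1.11 + 1/2.57 + 1/46.2 = 1.327 (1/kΩ).
Current divider: I(R_D) = I_in · G_k/ΣG = 3.24 × (0.9009/1.327) = 3.24 × 0.6787 = 2.199 mA.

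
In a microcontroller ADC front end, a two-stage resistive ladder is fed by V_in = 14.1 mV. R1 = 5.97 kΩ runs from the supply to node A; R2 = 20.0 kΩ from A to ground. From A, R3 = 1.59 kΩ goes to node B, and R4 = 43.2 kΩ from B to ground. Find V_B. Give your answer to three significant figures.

V_B ≈ 9.50 mV

Looking into the second stage from A: R3 + R4 = 44.79 kΩ appears in parallel with R2.
R2 ‖ (R3+R4) = 13.83 kΩ.
First divider: V_A = V_in · 13.83/(5.97 + 13.83) = 9.848 mV.
Then the unloaded second divider: V_B = V_A × R4/(R3+R4) = 9.848 × 0.9645 = 9.498 mV.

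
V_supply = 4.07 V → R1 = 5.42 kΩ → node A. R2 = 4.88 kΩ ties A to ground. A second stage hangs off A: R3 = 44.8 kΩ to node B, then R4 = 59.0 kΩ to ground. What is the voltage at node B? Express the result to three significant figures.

V_B ≈ 1.07 V

Node A sees R2 in parallel with the series input of stage 2, R3 + R4 = 103.8 kΩ.
R2 ‖ (R3+R4) = 4.661 kΩ.
First divider: V_A = V_supply · 4.661/(5.42 + 4.661) = 1.882 V.
Then the unloaded second divider: V_B = V_A × R4/(R3+R4) = 1.882 × 0.5684 = 1.070 V.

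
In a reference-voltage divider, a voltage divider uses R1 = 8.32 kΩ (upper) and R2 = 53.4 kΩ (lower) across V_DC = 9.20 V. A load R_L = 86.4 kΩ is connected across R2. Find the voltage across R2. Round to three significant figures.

V_out ≈ 7.35 V

R2 ‖ R_L = (53.4 × 86.4)/(53.4 + 86.4) = 33.00 kΩ.
Now apply the divider: V_out = 9.20 × 0.7987 = 7.348 V.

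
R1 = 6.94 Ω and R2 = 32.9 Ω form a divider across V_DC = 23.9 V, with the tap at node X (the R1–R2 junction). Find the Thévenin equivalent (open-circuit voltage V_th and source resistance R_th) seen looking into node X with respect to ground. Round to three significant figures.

V_th is the unloaded tap voltage: V_DC · R2/(R1+R2) = 23.9 × 0.8258 = 19.74 V.
Zeroing V_DC shorts the top of R1 to ground, so R_th = R1 ‖ R2 = 5.731 Ω.

V_th ≈ 19.7 V, R_th ≈ 5.73 Ω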